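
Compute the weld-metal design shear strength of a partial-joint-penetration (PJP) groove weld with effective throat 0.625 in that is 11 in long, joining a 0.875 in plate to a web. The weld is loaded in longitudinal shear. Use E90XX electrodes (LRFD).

E90XX → F_EXX = 90 ksi.
Effective throat (given) t_e = 0.625 in.
A_we = 0.625 × 11 = 6.875 in².
F_nw = 0.6 F_EXX = 54 ksi.
φR_n = 0.75 × 54 × 6.875 = 278.4 kip.

φR_n ≈ 278 kip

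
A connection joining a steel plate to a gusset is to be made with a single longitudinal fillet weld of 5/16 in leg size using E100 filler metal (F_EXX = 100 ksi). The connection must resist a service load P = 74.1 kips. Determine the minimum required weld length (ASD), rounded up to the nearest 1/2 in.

L = 11.5 in

Throat t_e = 0.707 × 0.3125 = 0.2209 in.
r_n/Ω = (0.6 × 100 × 0.2209) / 2.0 = 6.628 kip/in.
L_req = P / (r_n/Ω) = 74.1 / 6.628 = 11.18 in total.
Round up → use L = 11.5 in.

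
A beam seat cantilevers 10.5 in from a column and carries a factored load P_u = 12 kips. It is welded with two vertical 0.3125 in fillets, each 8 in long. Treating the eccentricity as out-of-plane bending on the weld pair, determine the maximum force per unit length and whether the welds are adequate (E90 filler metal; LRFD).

f_max ≈ 5.95 kip/in; adequate

E90XX → F_EXX = 90 ksi.
L_w = 2 × 8 = 16 in; section modulus (unit throat) S = 2 × L²/6 = 21.33 in².
Direct shear f_v = P/L_w = 12/16 = 0.75 kip/in.
Moment M = P × e = 12 × 10.5 = 126 kip·in; bending f_b = M/S = 5.906 kip/in.
f_max = √(f_v² + f_b²) = √(0.75² + 5.906²) = 5.954 kip/in.
φr_n = 0.75 × 0.6 × 90 × (0.707 × 0.3125) = 8.948 kip/in → adequate.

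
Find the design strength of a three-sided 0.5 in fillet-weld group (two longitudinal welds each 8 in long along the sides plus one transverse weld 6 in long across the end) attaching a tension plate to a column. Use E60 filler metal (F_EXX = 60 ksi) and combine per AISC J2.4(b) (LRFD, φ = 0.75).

t_e = 0.707 × 0.5 = 0.3535 in.
R_nwl = 0.6 × 60 × 0.3535 × 16 = 203.6 kip (longitudinal, 2 welds).
R_nwt = 0.6 × 60 × 0.3535 × 6 = 76.36 kip (transverse, base value).
(i) R_nwl + R_nwt = 280 kip; (ii) 0.85 R_nwl + 1.5 R_nwt = 287.6 kip.
R_n = max = 287.6 kip [governs: (ii)]; φR_n = 215.7 kip.

φR_n ≈ 216 kip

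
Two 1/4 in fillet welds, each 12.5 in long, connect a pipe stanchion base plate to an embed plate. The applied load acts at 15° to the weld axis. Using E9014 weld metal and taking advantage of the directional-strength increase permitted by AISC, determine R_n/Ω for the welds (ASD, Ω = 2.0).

R_n/Ω ≈ 127 kip

E90XX → F_EXX = 90 ksi.
t_e = 0.707 × 0.25 = 0.1767 in; A_we = 0.1767 × 25 = 4.419 in².
Directional factor: 1.0 + 0.5 sin^1.5(15°) = 1.066.
F_nw = 0.6 × 90 × 1.066 = 57.56 ksi.
R_n/Ω = (57.56 × 4.419) / 2.0 = 127.2 kip.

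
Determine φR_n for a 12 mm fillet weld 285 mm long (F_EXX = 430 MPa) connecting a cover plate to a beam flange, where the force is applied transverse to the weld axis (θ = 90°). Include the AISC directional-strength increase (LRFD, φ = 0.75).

t_e = 0.707 × 12 = 8.484 mm; A_we = 8.484 × 285 = 2418 mm².
Directional factor: 1.0 + 0.5 sin^1.5(90°) = 1.5.
F_nw = 0.6 × 430 × 1.5 = 387 MPa.
φR_n = 0.75 × 387 × 2418 × 10⁻³ = 701.8 kN.

φR_n ≈ 702 kN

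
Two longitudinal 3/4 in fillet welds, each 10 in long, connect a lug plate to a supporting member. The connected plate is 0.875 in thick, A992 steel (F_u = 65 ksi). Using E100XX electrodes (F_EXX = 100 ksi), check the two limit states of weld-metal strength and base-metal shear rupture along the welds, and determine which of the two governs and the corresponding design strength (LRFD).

φR_n ≈ 477 kip (weld metal governs)

t_e = 0.707 × 0.75 = 0.5302 in; L = 20 in.
Weld metal: φR_n = 0.75 × 0.6 × 100 × 0.5302 × 20 = 477.2 kip.
Base metal (shear rupture): φR_n = 0.75 × 0.6 × 65 × 0.875 × 20 = 511.9 kip.
Governing: weld metal.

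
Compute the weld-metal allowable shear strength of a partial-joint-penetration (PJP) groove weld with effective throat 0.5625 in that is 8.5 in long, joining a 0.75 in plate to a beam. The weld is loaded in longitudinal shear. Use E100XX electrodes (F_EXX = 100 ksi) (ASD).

Effective throat (given) t_e = 0.5625 in.
A_we = 0.5625 × 8.5 = 4.781 in².
F_nw = 0.6 F_EXX = 60 ksi.
R_n/Ω = (60 × 4.781) / 2.0 = 143.4 kip.

R_n/Ω ≈ 143 kip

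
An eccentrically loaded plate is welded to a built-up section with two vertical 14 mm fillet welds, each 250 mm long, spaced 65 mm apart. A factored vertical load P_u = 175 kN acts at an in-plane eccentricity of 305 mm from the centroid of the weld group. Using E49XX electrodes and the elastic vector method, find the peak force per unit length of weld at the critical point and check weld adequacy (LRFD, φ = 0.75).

E49XX → F_EXX = 490 MPa.
Total weld length L_w = 500 mm. Treat welds as unit-width lines.
Polar moment about centroid: J = 2[d³/12 + d(b/2)²] = 2[250³/12 + 250×32.5²] = 3132000 mm³.
Direct shear f_v = P/L_w = 175×10³ / 500 = 350 N/mm (vertical).
Torsion M = P·e = 175×10³ × 305 = 53375000 N·mm.
Critical point at (x, y) = (32.5, 125) from centroid. f_tx = M·y/J = 2130 N/mm; f_ty = M·x/J = 553.8 N/mm.
Resultant f_max = √[f_tx² + (f_v + f_ty)²] = √[2130² + (350 + 553.8)²] = 2314 N/mm.
Capacity per unit length: φr_n = 0.75 × 0.6 × 490 × (0.707 × 14) = 2183 N/mm.
2314 > 2183 → NOT adequate.

f_max ≈ 2310 N/mm; NOT adequate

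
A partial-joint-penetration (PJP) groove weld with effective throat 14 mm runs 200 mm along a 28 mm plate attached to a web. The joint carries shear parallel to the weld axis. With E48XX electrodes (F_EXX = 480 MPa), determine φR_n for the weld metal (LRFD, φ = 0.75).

Effective throat (given) t_e = 14 mm.
A_we = 14 × 200 = 2800 mm².
F_nw = 0.6 F_EXX = 288 MPa.
φR_n = 0.75 × 288 × 2800 × 10⁻³ = 604.8 kN.

φR_n ≈ 605 kN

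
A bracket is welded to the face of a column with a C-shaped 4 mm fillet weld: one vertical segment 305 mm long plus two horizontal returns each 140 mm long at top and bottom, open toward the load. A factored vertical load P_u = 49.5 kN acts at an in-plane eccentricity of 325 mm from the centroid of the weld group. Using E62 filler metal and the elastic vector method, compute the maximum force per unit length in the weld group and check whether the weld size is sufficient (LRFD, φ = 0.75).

f_max ≈ 353 N/mm; adequate

E62XX → F_EXX = 620 MPa.
Total weld length L_w = 585 mm. Treat welds as unit-width lines.
Centroid: x̄ = 2×140×70 / 585 = 33.5 mm from the vertical weld.
Polar moment about centroid: J = I_x + I_y = [305³/12 + 2×140×152.5²] + [305×33.5² + 2(140³/12 + 140×36.5²)] = 10050000 mm³.
Direct shear f_v = P/L_w = 49.5×10³ / 585 = 84.62 N/mm (vertical).
Torsion M = P·e = 49.5×10³ × 325 = 16088000 N·mm.
Critical point at (x, y) = (106.5, 152.5) from centroid. f_tx = M·y/J = 244.1 N/mm; f_ty = M·x/J = 170.5 N/mm.
Resultant f_max = √[f_tx² + (f_v + f_ty)²] = √[244.1² + (84.62 + 170.5)²] = 353.1 N/mm.
Capacity per unit length: φr_n = 0.75 × 0.6 × 620 × (0.707 × 4) = 789 N/mm.
353.1 ≤ 789 → adequate.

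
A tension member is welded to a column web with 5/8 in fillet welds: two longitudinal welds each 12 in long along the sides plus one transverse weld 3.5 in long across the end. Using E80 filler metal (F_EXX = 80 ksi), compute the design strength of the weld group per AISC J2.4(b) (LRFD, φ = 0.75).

t_e = 0.707 × 0.625 = 0.4419 in.
R_nwl = 0.6 × 80 × 0.4419 × 24 = 509 kips (longitudinal, 2 welds).
R_nwt = 0.6 × 80 × 0.4419 × 3.5 = 74.23 kips (transverse, base value).
(i) R_nwl + R_nwt = 583.3 kips; (ii) 0.85 R_nwl + 1.5 R_nwt = 544 kips.
R_n = max = 583.3 kips [governs: (i)]; φR_n = 437.5 kips.

φR_n ≈ 437 kips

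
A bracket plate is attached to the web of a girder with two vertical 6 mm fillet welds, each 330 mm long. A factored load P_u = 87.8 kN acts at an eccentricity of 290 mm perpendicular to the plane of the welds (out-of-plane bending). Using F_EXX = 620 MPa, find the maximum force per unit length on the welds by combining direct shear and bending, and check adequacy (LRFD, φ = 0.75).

f_max ≈ 714 N/mm; adequate

L_w = 2 × 330 = 660 mm; section modulus (unit throat) S = 2 × L²/6 = 36300 mm².
Direct shear f_v = P/L_w = 87.8×10³/660 = 133 N/mm.
Moment M = P × e = 87.8×10³ × 290 = 25462000 N·mm; bending f_b = M/S = 701.4 N/mm.
f_max = √(f_v² + f_b²) = √(133² + 701.4²) = 713.9 N/mm.
φr_n = 0.75 × 0.6 × 620 × (0.707 × 6) = 1184 N/mm → adequate.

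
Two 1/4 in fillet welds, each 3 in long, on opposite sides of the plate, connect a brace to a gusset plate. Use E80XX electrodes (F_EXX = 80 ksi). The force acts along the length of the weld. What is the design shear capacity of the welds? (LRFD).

Effective throat t_e = 0.707 × 0.25 = 0.1767 in.
Total length L = 6 in; A_we = 0.1767 × 6 = 1.06 in².
F_nw = 0.6 F_EXX = 0.6 × 80 = 48 ksi.
φR_n = 0.75 × 48 × 1.06 = 38.18 kips.

φR_n ≈ 38.2 kips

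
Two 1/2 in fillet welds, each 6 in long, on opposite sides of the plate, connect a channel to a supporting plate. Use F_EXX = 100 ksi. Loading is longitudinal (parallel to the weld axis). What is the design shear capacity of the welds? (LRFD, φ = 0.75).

φR_n ≈ 191 kip

Effective throat t_e = 0.707 × 0.5 = 0.3535 in.
Total length L = 12 in; A_we = 0.3535 × 12 = 4.242 in².
F_nw = 0.6 F_EXX = 0.6 × 100 = 60 ksi.
φR_n = 0.75 × 60 × 4.242 = 190.9 kip.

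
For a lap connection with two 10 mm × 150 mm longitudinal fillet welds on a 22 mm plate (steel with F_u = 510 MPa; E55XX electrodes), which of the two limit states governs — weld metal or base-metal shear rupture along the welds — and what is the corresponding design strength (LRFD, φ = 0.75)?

E55XX → F_EXX = 550 MPa.
t_e = 0.707 × 10 = 7.07 mm; L = 300 mm.
Weld metal: φR_n = 0.75 × 0.6 × 550 × 7.07 × 300 × 10⁻³ = 524.9 kN.
Base metal (shear rupture): φR_n = 0.75 × 0.6 × 510 × 22 × 300 × 10⁻³ = 1515 kN.
Governing: weld metal.

φR_n ≈ 525 kN (weld metal governs)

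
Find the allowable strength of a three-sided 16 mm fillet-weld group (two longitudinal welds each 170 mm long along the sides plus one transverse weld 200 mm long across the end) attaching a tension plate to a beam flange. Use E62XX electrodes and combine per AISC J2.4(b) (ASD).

R_n/Ω ≈ 1240 kN

E62XX → F_EXX = 620 MPa.
t_e = 0.707 × 16 = 11.31 mm.
R_nwl = 0.6 × 620 × 11.31 × 340 × 10⁻³ = 1431 kN (longitudinal, 2 welds).
R_nwt = 0.6 × 620 × 11.31 × 200 × 10⁻³ = 841.6 kN (transverse, base value).
(i) R_nwl + R_nwt = 2272 kN; (ii) 0.85 R_nwl + 1.5 R_nwt = 2479 kN.
R_n = max = 2479 kN [governs: (ii)]; R_n/Ω = 1239 kN.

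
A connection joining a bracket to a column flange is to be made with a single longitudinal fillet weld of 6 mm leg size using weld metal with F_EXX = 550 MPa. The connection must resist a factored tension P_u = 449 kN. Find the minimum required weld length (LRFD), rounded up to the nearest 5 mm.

Throat t_e = 0.707 × 6 = 4.242 mm.
φr_n = 0.75 × 0.6 × 550 × 4.242 × 10⁻³ = 1.05 kN/mm.
L_req = P_u / φr_n = 449 / 1.05 = 427.7 mm total.
Round up → use L = 430 mm.

L = 430 mm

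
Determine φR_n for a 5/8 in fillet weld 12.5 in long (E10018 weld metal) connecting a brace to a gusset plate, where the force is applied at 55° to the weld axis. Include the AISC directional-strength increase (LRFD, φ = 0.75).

φR_n ≈ 341 kip

E100XX → F_EXX = 100 ksi.
t_e = 0.707 × 0.625 = 0.4419 in; A_we = 0.4419 × 12.5 = 5.523 in².
Directional factor: 1.0 + 0.5 sin^1.5(55°) = 1.371.
F_nw = 0.6 × 100 × 1.371 = 82.24 ksi.
φR_n = 0.75 × 82.24 × 5.523 = 340.7 kip.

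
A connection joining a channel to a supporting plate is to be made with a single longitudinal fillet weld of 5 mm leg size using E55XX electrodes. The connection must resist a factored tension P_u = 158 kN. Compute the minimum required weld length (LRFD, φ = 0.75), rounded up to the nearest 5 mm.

E55XX → F_EXX = 550 MPa.
Throat t_e = 0.707 × 5 = 3.535 mm.
φr_n = 0.75 × 0.6 × 550 × 3.535 × 10⁻³ = 0.8749 kN/mm.
L_req = P_u / φr_n = 158 / 0.8749 = 180.6 mm total.
Round up → use L = 185 mm.

L = 185 mm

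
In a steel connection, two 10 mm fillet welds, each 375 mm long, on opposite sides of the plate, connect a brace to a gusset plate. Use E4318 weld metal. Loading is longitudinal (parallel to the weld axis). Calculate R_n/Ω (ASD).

E43XX → F_EXX = 430 MPa.
Effective throat t_e = 0.707 × 10 = 7.07 mm.
Total length L = 750 mm; A_we = 7.07 × 750 = 5302 mm².
F_nw = 0.6 F_EXX = 0.6 × 430 = 258 MPa.
R_n = 258 × 5302 × 10⁻³ = 1368 kN; R_n/Ω = 1368/2.0 = 684 kN.

R_n/Ω ≈ 684 kN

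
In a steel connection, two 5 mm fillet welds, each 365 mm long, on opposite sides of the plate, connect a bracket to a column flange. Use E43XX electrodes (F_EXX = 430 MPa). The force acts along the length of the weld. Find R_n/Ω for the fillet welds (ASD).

Effective throat t_e = 0.707 × 5 = 3.535 mm.
Total length L = 730 mm; A_we = 3.535 × 730 = 2581 mm².
F_nw = 0.6 F_EXX = 0.6 × 430 = 258 MPa.
R_n = 258 × 2581 × 10⁻³ = 665.8 kN; R_n/Ω = 665.8/2.0 = 332.9 kN.

R_n/Ω ≈ 333 kN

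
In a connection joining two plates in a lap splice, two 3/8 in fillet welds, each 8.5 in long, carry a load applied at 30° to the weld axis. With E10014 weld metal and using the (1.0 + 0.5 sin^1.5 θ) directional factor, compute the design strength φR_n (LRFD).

E100XX → F_EXX = 100 ksi.
t_e = 0.707 × 0.375 = 0.2651 in; A_we = 0.2651 × 17 = 4.507 in².
Directional factor: 1.0 + 0.5 sin^1.5(30°) = 1.177.
F_nw = 0.6 × 100 × 1.177 = 70.61 ksi.
φR_n = 0.75 × 70.61 × 4.507 = 238.7 kips.

φR_n ≈ 239 kips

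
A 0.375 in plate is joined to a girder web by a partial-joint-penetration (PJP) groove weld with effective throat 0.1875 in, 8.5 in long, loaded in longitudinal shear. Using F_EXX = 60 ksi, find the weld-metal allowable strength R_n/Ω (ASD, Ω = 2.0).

Effective throat (given) t_e = 0.1875 in.
A_we = 0.1875 × 8.5 = 1.594 in².
F_nw = 0.6 F_EXX = 36 ksi.
R_n/Ω = (36 × 1.594) / 2.0 = 28.69 kips.

R_n/Ω ≈ 28.7 kips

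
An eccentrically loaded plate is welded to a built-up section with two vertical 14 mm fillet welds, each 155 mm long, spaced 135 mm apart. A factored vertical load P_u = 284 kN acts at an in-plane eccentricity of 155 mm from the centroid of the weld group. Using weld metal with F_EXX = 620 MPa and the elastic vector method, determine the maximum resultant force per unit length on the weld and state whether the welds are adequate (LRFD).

Total weld length L_w = 310 mm. Treat welds as unit-width lines.
Polar moment about centroid: J = 2[d³/12 + d(b/2)²] = 2[155³/12 + 155×67.5²] = 2033000 mm³.
Direct shear f_v = P/L_w = 284×10³ / 310 = 916.1 N/mm (vertical).
Torsion M = P·e = 284×10³ × 155 = 44020000 N·mm.
Critical point at (x, y) = (67.5, 77.5) from centroid. f_tx = M·y/J = 1678 N/mm; f_ty = M·x/J = 1461 N/mm.
Resultant f_max = √[f_tx² + (f_v + f_ty)²] = √[1678² + (916.1 + 1461)²] = 2910 N/mm.
Capacity per unit length: φr_n = 0.75 × 0.6 × 620 × (0.707 × 14) = 2762 N/mm.
2910 > 2762 → NOT adequate.

f_max ≈ 2910 N/mm; NOT adequate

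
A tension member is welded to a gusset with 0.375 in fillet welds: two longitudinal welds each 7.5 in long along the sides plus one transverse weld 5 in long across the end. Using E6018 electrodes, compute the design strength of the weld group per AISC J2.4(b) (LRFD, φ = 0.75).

φR_n ≈ 145 kips

E60XX → F_EXX = 60 ksi.
t_e = 0.707 × 0.375 = 0.2651 in.
R_nwl = 0.6 × 60 × 0.2651 × 15 = 143.2 kips (longitudinal, 2 welds).
R_nwt = 0.6 × 60 × 0.2651 × 5 = 47.72 kips (transverse, base value).
(i) R_nwl + R_nwt = 190.9 kips; (ii) 0.85 R_nwl + 1.5 R_nwt = 193.3 kips.
R_n = max = 193.3 kips [governs: (ii)]; φR_n = 145 kips.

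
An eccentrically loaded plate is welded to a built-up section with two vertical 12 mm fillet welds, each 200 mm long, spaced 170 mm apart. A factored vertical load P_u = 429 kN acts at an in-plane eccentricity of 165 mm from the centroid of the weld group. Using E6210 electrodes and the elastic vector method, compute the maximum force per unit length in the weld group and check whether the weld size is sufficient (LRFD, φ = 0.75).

f_max ≈ 3010 N/mm; NOT adequate

E62XX → F_EXX = 620 MPa.
Total weld length L_w = 400 mm. Treat welds as unit-width lines.
Polar moment about centroid: J = 2[d³/12 + d(b/2)²] = 2[200³/12 + 200×85²] = 4223000 mm³.
Direct shear f_v = P/L_w = 429×10³ / 400 = 1072 N/mm (vertical).
Torsion M = P·e = 429×10³ × 165 = 70785000 N·mm.
Critical point at (x, y) = (85, 100) from centroid. f_tx = M·y/J = 1676 N/mm; f_ty = M·x/J = 1425 N/mm.
Resultant f_max = √[f_tx² + (f_v + f_ty)²] = √[1676² + (1072 + 1425)²] = 3007 N/mm.
Capacity per unit length: φr_n = 0.75 × 0.6 × 620 × (0.707 × 12) = 2367 N/mm.
3007 > 2367 → NOT adequate.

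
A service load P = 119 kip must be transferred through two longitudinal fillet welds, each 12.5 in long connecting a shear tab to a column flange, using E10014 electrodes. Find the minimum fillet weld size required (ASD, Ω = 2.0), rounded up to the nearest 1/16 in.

w = 1/4 in

E100XX → F_EXX = 100 ksi.
Total weld length L = 25 in.
Required throat t_e = P × Ω / (0.6 F_EXX × L) = 119 × 2.0 / (0.6 × 100 × 25) = 0.1587 in.
Required leg w = t_e / 0.707 = 0.2244 in → use 1/4 in.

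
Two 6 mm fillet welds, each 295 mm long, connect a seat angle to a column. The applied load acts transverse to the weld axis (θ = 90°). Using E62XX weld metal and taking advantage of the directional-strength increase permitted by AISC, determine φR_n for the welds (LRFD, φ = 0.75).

E62XX → F_EXX = 620 MPa.
t_e = 0.707 × 6 = 4.242 mm; A_we = 4.242 × 590 = 2503 mm².
Directional factor: 1.0 + 0.5 sin^1.5(90°) = 1.5.
F_nw = 0.6 × 620 × 1.5 = 558 MPa.
φR_n = 0.75 × 558 × 2503 × 10⁻³ = 1047 kN.

φR_n ≈ 1050 kN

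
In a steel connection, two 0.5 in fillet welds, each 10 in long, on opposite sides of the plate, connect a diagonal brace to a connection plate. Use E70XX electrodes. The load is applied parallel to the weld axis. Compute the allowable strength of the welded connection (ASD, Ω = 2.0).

R_n/Ω ≈ 148 kips

E70XX → F_EXX = 70 ksi.
Effective throat t_e = 0.707 × 0.5 = 0.3535 in.
Total length L = 20 in; A_we = 0.3535 × 20 = 7.07 in².
F_nw = 0.6 F_EXX = 0.6 × 70 = 42 ksi.
R_n = 42 × 7.07 = 296.9 kips; R_n/Ω = 296.9/2.0 = 148.5 kips.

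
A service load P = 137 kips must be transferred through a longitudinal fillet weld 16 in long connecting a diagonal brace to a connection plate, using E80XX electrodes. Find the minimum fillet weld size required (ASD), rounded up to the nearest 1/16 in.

w = 9/16 in

E80XX → F_EXX = 80 ksi.
Total weld length L = 16 in.
Required throat t_e = P × Ω / (0.6 F_EXX × L) = 137 × 2.0 / (0.6 × 80 × 16) = 0.3568 in.
Required leg w = t_e / 0.707 = 0.5046 in → use 9/16 in.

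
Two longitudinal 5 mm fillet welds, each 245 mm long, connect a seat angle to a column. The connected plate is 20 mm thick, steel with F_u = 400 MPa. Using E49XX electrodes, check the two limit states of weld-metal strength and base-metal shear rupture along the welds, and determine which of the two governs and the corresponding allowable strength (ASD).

R_n/Ω ≈ 255 kN (weld metal governs)

E49XX → F_EXX = 490 MPa.
t_e = 0.707 × 5 = 3.535 mm; L = 490 mm.
Weld metal: R_n/Ω = (1/2.0) × 0.6 × 490 × 3.535 × 490 × 10⁻³ = 254.6 kN.
Base metal (shear rupture): R_n/Ω = (1/2.0) × 0.6 × 400 × 20 × 490 × 10⁻³ = 1176 kN.
Governing: weld metal.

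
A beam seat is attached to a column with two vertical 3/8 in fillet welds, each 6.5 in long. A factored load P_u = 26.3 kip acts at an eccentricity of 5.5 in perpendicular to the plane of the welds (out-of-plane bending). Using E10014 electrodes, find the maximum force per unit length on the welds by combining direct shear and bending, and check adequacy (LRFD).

E100XX → F_EXX = 100 ksi.
L_w = 2 × 6.5 = 13 in; section modulus (unit throat) S = 2 × L²/6 = 14.08 in².
Direct shear f_v = P/L_w = 26.3/13 = 2.023 kip/in.
Moment M = P × e = 26.3 × 5.5 = 144.65 kip·in; bending f_b = M/S = 10.27 kip/in.
f_max = √(f_v² + f_b²) = √(2.023² + 10.27²) = 10.47 kip/in.
φr_n = 0.75 × 0.6 × 100 × (0.707 × 0.375) = 11.93 kip/in → adequate.

f_max ≈ 10.5 kip/in; adequate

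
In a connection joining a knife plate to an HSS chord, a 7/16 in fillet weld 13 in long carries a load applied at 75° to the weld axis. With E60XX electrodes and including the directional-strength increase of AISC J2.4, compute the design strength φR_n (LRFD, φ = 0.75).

E60XX → F_EXX = 60 ksi.
t_e = 0.707 × 0.4375 = 0.3093 in; A_we = 0.3093 × 13 = 4.021 in².
Directional factor: 1.0 + 0.5 sin^1.5(75°) = 1.475.
F_nw = 0.6 × 60 × 1.475 = 53.09 ksi.
φR_n = 0.75 × 53.09 × 4.021 = 160.1 kips.

φR_n ≈ 160 kips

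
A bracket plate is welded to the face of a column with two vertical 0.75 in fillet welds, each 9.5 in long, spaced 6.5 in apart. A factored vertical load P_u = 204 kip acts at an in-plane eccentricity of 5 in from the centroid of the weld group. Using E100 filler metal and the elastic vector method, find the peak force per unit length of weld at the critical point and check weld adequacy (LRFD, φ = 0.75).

f_max ≈ 24.8 kip/in; NOT adequate

E100XX → F_EXX = 100 ksi.
Total weld length L_w = 19 in. Treat welds as unit-width lines.
Polar moment about centroid: J = 2[d³/12 + d(b/2)²] = 2[9.5³/12 + 9.5×3.25²] = 343.6 in³.
Direct shear f_v = P/L_w = 204 / 19 = 10.74 kip/in (vertical).
Torsion M = P·e = 204 × 5 = 1020 kip·in.
Critical point at (x, y) = (3.25, 4.75) from centroid. f_tx = M·y/J = 14.1 kip/in; f_ty = M·x/J = 9.648 kip/in.
Resultant f_max = √[f_tx² + (f_v + f_ty)²] = √[14.1² + (10.74 + 9.648)²] = 24.79 kip/in.
Capacity per unit length: φr_n = 0.75 × 0.6 × 100 × (0.707 × 0.75) = 23.86 kip/in.
24.79 > 23.86 → NOT adequate.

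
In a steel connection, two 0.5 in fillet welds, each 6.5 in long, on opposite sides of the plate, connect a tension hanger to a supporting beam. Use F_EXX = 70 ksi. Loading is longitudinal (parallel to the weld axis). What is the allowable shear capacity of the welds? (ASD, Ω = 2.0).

Effective throat t_e = 0.707 × 0.5 = 0.3535 in.
Total length L = 13 in; A_we = 0.3535 × 13 = 4.595 in².
F_nw = 0.6 F_EXX = 0.6 × 70 = 42 ksi.
R_n = 42 × 4.595 = 193 kip; R_n/Ω = 193/2.0 = 96.51 kip.

R_n/Ω ≈ 96.5 kip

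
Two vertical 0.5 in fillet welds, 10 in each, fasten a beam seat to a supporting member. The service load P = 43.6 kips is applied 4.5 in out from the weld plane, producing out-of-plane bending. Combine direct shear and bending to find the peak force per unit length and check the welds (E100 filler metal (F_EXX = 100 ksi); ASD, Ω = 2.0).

f_max ≈ 6.28 kip/in; adequate

L_w = 2 × 10 = 20 in; section modulus (unit throat) S = 2 × L²/6 = 33.33 in².
Direct shear f_v = P/L_w = 43.6/20 = 2.18 kip/in.
Moment M = P × e = 43.6 × 4.5 = 196.2 kip·in; bending f_b = M/S = 5.886 kip/in.
f_max = √(f_v² + f_b²) = √(2.18² + 5.886²) = 6.277 kip/in.
r_n/Ω = (1/2.0) × 0.6 × 100 × (0.707 × 0.5) = 10.6 kip/in → adequate.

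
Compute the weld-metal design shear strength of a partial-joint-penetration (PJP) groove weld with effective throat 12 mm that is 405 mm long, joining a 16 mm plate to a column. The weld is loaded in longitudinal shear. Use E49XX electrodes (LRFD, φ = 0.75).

E49XX → F_EXX = 490 MPa.
Effective throat (given) t_e = 12 mm.
A_we = 12 × 405 = 4860 mm².
F_nw = 0.6 F_EXX = 294 MPa.
φR_n = 0.75 × 294 × 4860 × 10⁻³ = 1072 kN.

φR_n ≈ 1070 kN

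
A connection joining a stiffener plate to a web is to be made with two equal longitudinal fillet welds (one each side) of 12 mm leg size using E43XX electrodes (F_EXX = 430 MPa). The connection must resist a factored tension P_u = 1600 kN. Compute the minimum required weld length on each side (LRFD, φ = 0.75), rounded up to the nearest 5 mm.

Throat t_e = 0.707 × 12 = 8.484 mm.
φr_n = 0.75 × 0.6 × 430 × 8.484 × 10⁻³ = 1.642 kN/mm.
L_req = P_u / φr_n = 1600 / 1.642 = 974.6 mm total.
Per side: 974.6 / 2 = 487.3 mm.
Round up → use L = 490 mm on each side.

L = 490 mm on each side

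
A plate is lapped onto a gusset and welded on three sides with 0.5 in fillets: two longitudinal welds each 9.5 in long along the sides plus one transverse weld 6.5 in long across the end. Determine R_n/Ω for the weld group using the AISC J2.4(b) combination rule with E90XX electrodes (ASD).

R_n/Ω ≈ 247 kips

E90XX → F_EXX = 90 ksi.
t_e = 0.707 × 0.5 = 0.3535 in.
R_nwl = 0.6 × 90 × 0.3535 × 19 = 362.7 kips (longitudinal, 2 welds).
R_nwt = 0.6 × 90 × 0.3535 × 6.5 = 124.1 kips (transverse, base value).
(i) R_nwl + R_nwt = 486.8 kips; (ii) 0.85 R_nwl + 1.5 R_nwt = 494.4 kips.
R_n = max = 494.4 kips [governs: (ii)]; R_n/Ω = 247.2 kips.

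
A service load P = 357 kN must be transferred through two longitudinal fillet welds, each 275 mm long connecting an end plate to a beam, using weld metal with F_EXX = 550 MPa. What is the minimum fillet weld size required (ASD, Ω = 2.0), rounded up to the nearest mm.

w = 6 mm

Total weld length L = 550 mm.
Required throat t_e = P × Ω / (0.6 F_EXX × L) = 357 × 2.0 / (0.6 × 550 × 550 × 10⁻³) = 3.934 mm.
Required leg w = t_e / 0.707 = 5.564 mm → use 6 mm.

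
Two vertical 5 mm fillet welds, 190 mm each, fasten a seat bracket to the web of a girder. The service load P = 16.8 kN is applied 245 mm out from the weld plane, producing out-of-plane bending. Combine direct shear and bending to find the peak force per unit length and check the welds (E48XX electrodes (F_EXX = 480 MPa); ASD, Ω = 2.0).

L_w = 2 × 190 = 380 mm; section modulus (unit throat) S = 2 × L²/6 = 12030 mm².
Direct shear f_v = P/L_w = 16.8×10³/380 = 44.21 N/mm.
Moment M = P × e = 16.8×10³ × 245 = 4116000 N·mm; bending f_b = M/S = 342 N/mm.
f_max = √(f_v² + f_b²) = √(44.21² + 342²) = 344.9 N/mm.
r_n/Ω = (1/2.0) × 0.6 × 480 × (0.707 × 5) = 509 N/mm → adequate.

f_max ≈ 345 N/mm; adequate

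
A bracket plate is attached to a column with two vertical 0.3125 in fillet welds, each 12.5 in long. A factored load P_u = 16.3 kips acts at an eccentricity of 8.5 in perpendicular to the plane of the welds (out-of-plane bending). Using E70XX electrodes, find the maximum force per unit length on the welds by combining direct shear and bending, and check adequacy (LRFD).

E70XX → F_EXX = 70 ksi.
L_w = 2 × 12.5 = 25 in; section modulus (unit throat) S = 2 × L²/6 = 52.08 in².
Direct shear f_v = P/L_w = 16.3/25 = 0.652 kip/in.
Moment M = P × e = 16.3 × 8.5 = 138.55 kip·in; bending f_b = M/S = 2.66 kip/in.
f_max = √(f_v² + f_b²) = √(0.652² + 2.66²) = 2.739 kip/in.
φr_n = 0.75 × 0.6 × 70 × (0.707 × 0.3125) = 6.96 kip/in → adequate.

f_max ≈ 2.74 kip/in; adequate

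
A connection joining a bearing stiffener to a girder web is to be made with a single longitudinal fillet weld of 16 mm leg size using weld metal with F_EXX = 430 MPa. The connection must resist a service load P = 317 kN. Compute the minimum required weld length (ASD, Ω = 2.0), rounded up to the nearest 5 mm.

Throat t_e = 0.707 × 16 = 11.31 mm.
r_n/Ω = (0.6 × 430 × 11.31) / 2.0 = 1459 N/mm = 1.459 kN/mm.
L_req = P / (r_n/Ω) = 317 / 1.459 = 217.2 mm total.
Round up → use L = 220 mm.

L = 220 mm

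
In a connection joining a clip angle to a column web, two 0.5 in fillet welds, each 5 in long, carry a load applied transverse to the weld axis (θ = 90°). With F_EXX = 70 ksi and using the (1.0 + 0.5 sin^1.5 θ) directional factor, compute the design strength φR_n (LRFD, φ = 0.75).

φR_n ≈ 167 kip

t_e = 0.707 × 0.5 = 0.3535 in; A_we = 0.3535 × 10 = 3.535 in².
Directional factor: 1.0 + 0.5 sin^1.5(90°) = 1.5.
F_nw = 0.6 × 70 × 1.5 = 63 ksi.
φR_n = 0.75 × 63 × 3.535 = 167 kip.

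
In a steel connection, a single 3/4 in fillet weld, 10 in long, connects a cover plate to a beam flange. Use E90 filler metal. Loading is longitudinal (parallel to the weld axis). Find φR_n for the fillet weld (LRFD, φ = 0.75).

E90XX → F_EXX = 90 ksi.
Effective throat t_e = 0.707 × 0.75 = 0.5302 in.
Total length L = 10 in; A_we = 0.5302 × 10 = 5.303 in².
F_nw = 0.6 F_EXX = 0.6 × 90 = 54 ksi.
φR_n = 0.75 × 54 × 5.303 = 214.8 kips.

φR_n ≈ 215 kips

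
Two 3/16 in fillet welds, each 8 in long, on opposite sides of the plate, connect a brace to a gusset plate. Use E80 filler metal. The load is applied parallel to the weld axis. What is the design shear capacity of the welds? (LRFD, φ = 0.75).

E80XX → F_EXX = 80 ksi.
Effective throat t_e = 0.707 × 0.1875 = 0.1326 in.
Total length L = 16 in; A_we = 0.1326 × 16 = 2.121 in².
F_nw = 0.6 F_EXX = 0.6 × 80 = 48 ksi.
φR_n = 0.75 × 48 × 2.121 = 76.36 kips.

φR_n ≈ 76.4 kips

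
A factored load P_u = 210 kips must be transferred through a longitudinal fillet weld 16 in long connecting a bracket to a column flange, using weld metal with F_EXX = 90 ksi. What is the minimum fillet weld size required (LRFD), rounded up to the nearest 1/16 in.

Total weld length L = 16 in.
Required throat t_e = P_u / (φ × 0.6 F_EXX × L) = 210 / (0.75 × 0.6 × 90 × 16) = 0.3241 in.
Required leg w = t_e / 0.707 = 0.4584 in → use 1/2 in.

w = 1/2 in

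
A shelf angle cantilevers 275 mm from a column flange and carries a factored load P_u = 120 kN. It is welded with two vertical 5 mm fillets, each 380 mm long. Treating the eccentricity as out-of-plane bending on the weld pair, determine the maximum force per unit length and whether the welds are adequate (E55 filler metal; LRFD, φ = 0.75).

E55XX → F_EXX = 550 MPa.
L_w = 2 × 380 = 760 mm; section modulus (unit throat) S = 2 × L²/6 = 48130 mm².
Direct shear f_v = P/L_w = 120×10³/760 = 157.9 N/mm.
Moment M = P × e = 120×10³ × 275 = 33000000 N·mm; bending f_b = M/S = 685.6 N/mm.
f_max = √(f_v² + f_b²) = √(157.9² + 685.6²) = 703.5 N/mm.
φr_n = 0.75 × 0.6 × 550 × (0.707 × 5) = 874.9 N/mm → adequate.

f_max ≈ 704 N/mm; adequate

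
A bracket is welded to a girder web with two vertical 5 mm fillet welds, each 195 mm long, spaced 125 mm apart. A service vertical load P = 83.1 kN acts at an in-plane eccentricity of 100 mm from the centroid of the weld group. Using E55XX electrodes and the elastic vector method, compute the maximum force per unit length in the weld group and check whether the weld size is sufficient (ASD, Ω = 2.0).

E55XX → F_EXX = 550 MPa.
Total weld length L_w = 390 mm. Treat welds as unit-width lines.
Polar moment about centroid: J = 2[d³/12 + d(b/2)²] = 2[195³/12 + 195×62.5²] = 2759000 mm³.
Direct shear f_v = P/L_w = 83.1×10³ / 390 = 213.1 N/mm (vertical).
Torsion M = P·e = 83.1×10³ × 100 = 8310000 N·mm.
Critical point at (x, y) = (62.5, 97.5) from centroid. f_tx = M·y/J = 293.6 N/mm; f_ty = M·x/J = 188.2 N/mm.
Resultant f_max = √[f_tx² + (f_v + f_ty)²] = √[293.6² + (213.1 + 188.2)²] = 497.3 N/mm.
Capacity per unit length: r_n/Ω = (1/2.0) × 0.6 × 550 × (0.707 × 5) = 583.3 N/mm.
497.3 ≤ 583.3 → adequate.

f_max ≈ 497 N/mm; adequate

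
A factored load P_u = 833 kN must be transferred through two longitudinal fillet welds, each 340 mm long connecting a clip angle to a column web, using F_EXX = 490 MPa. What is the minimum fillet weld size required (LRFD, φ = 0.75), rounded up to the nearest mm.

w = 8 mm

Total weld length L = 680 mm.
Required throat t_e = P_u / (φ × 0.6 F_EXX × L) = 833 / (0.75 × 0.6 × 490 × 680 × 10⁻³) = 5.556 mm.
Required leg w = t_e / 0.707 = 7.858 mm → use 8 mm.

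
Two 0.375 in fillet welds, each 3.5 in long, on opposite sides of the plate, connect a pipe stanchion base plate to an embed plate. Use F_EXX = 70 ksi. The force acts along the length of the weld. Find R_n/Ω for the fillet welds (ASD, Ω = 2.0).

R_n/Ω ≈ 39 kip

Effective throat t_e = 0.707 × 0.375 = 0.2651 in.
Total length L = 7 in; A_we = 0.2651 × 7 = 1.856 in².
F_nw = 0.6 F_EXX = 0.6 × 70 = 42 ksi.
R_n = 42 × 1.856 = 77.95 kip; R_n/Ω = 77.95/2.0 = 38.97 kip.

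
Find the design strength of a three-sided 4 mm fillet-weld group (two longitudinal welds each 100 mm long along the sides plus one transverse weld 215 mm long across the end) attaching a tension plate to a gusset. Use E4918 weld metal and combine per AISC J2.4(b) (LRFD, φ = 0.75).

E49XX → F_EXX = 490 MPa.
t_e = 0.707 × 4 = 2.828 mm.
R_nwl = 0.6 × 490 × 2.828 × 200 × 10⁻³ = 166.3 kN (longitudinal, 2 welds).
R_nwt = 0.6 × 490 × 2.828 × 215 × 10⁻³ = 178.8 kN (transverse, base value).
(i) R_nwl + R_nwt = 345 kN; (ii) 0.85 R_nwl + 1.5 R_nwt = 409.5 kN.
R_n = max = 409.5 kN [governs: (ii)]; φR_n = 307.1 kN.

φR_n ≈ 307 kN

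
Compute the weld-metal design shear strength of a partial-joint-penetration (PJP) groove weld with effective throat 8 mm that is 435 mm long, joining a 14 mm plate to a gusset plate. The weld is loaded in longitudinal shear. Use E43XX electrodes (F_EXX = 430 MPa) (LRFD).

φR_n ≈ 673 kN

Effective throat (given) t_e = 8 mm.
A_we = 8 × 435 = 3480 mm².
F_nw = 0.6 F_EXX = 258 MPa.
φR_n = 0.75 × 258 × 3480 × 10⁻³ = 673.4 kN.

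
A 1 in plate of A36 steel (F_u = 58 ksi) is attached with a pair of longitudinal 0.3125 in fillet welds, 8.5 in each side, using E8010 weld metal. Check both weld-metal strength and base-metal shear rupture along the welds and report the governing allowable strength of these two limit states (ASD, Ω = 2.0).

R_n/Ω ≈ 90.1 kip (weld metal governs)

E80XX → F_EXX = 80 ksi.
t_e = 0.707 × 0.3125 = 0.2209 in; L = 17 in.
Weld metal: R_n/Ω = (1/2.0) × 0.6 × 80 × 0.2209 × 17 = 90.14 kip.
Base metal (shear rupture): R_n/Ω = (1/2.0) × 0.6 × 58 × 1 × 17 = 295.8 kip.
Governing: weld metal.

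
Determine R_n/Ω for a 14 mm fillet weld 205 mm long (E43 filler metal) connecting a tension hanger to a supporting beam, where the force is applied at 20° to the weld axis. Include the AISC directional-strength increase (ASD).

E43XX → F_EXX = 430 MPa.
t_e = 0.707 × 14 = 9.898 mm; A_we = 9.898 × 205 = 2029 mm².
Directional factor: 1.0 + 0.5 sin^1.5(20°) = 1.1.
F_nw = 0.6 × 430 × 1.1 = 283.8 MPa.
R_n/Ω = (283.8 × 2029) / 2.0 × 10⁻³ = 287.9 kN.

R_n/Ω ≈ 288 kN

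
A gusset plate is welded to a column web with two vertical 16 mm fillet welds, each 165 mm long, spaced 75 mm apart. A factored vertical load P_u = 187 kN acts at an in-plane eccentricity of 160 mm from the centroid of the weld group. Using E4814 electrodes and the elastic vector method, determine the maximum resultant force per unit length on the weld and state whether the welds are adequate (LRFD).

E48XX → F_EXX = 480 MPa.
Total weld length L_w = 330 mm. Treat welds as unit-width lines.
Polar moment about centroid: J = 2[d³/12 + d(b/2)²] = 2[165³/12 + 165×37.5²] = 1213000 mm³.
Direct shear f_v = P/L_w = 187×10³ / 330 = 566.7 N/mm (vertical).
Torsion M = P·e = 187×10³ × 160 = 29920000 N·mm.
Critical point at (x, y) = (37.5, 82.5) from centroid. f_tx = M·y/J = 2035 N/mm; f_ty = M·x/J = 925.2 N/mm.
Resultant f_max = √[f_tx² + (f_v + f_ty)²] = √[2035² + (566.7 + 925.2)²] = 2524 N/mm.
Capacity per unit length: φr_n = 0.75 × 0.6 × 480 × (0.707 × 16) = 2443 N/mm.
2524 > 2443 → NOT adequate.

f_max ≈ 2520 N/mm; NOT adequate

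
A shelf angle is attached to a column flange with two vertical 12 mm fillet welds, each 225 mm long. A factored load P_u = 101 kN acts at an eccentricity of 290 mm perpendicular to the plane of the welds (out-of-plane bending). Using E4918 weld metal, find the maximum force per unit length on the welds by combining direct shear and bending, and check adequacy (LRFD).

E49XX → F_EXX = 490 MPa.
L_w = 2 × 225 = 450 mm; section modulus (unit throat) S = 2 × L²/6 = 16880 mm².
Direct shear f_v = P/L_w = 101×10³/450 = 224.4 N/mm.
Moment M = P × e = 101×10³ × 290 = 29290000 N·mm; bending f_b = M/S = 1736 N/mm.
f_max = √(f_v² + f_b²) = √(224.4² + 1736²) = 1750 N/mm.
φr_n = 0.75 × 0.6 × 490 × (0.707 × 12) = 1871 N/mm → adequate.

f_max ≈ 1750 N/mm; adequate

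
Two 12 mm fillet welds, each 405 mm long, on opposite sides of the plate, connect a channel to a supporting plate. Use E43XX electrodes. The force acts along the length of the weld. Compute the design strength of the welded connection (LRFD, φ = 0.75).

φR_n ≈ 1330 kN

E43XX → F_EXX = 430 MPa.
Effective throat t_e = 0.707 × 12 = 8.484 mm.
Total length L = 810 mm; A_we = 8.484 × 810 = 6872 mm².
F_nw = 0.6 F_EXX = 0.6 × 430 = 258 MPa.
φR_n = 0.75 × 258 × 6872 × 10⁻³ = 1330 kN.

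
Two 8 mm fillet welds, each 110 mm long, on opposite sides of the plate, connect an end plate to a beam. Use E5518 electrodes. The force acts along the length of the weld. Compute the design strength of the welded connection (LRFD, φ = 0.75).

E55XX → F_EXX = 550 MPa.
Effective throat t_e = 0.707 × 8 = 5.656 mm.
Total length L = 220 mm; A_we = 5.656 × 220 = 1244 mm².
F_nw = 0.6 F_EXX = 0.6 × 550 = 330 MPa.
φR_n = 0.75 × 330 × 1244 × 10⁻³ = 308 kN.

φR_n ≈ 308 kN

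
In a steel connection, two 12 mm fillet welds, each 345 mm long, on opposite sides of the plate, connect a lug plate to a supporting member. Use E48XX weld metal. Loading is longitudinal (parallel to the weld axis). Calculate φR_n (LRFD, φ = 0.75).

E48XX → F_EXX = 480 MPa.
Effective throat t_e = 0.707 × 12 = 8.484 mm.
Total length L = 690 mm; A_we = 8.484 × 690 = 5854 mm².
F_nw = 0.6 F_EXX = 0.6 × 480 = 288 MPa.
φR_n = 0.75 × 288 × 5854 × 10⁻³ = 1264 kN.

φR_n ≈ 1260 kN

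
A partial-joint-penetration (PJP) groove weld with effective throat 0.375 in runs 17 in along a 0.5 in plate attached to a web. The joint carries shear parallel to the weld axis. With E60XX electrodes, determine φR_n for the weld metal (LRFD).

φR_n ≈ 172 kip

E60XX → F_EXX = 60 ksi.
Effective throat (given) t_e = 0.375 in.
A_we = 0.375 × 17 = 6.375 in².
F_nw = 0.6 F_EXX = 36 ksi.
φR_n = 0.75 × 36 × 6.375 = 172.1 kip.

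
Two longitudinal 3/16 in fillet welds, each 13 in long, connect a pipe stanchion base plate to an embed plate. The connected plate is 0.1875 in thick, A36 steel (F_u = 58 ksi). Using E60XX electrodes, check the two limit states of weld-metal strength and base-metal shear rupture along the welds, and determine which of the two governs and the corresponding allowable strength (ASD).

E60XX → F_EXX = 60 ksi.
t_e = 0.707 × 0.1875 = 0.1326 in; L = 26 in.
Weld metal: R_n/Ω = (1/2.0) × 0.6 × 60 × 0.1326 × 26 = 62.04 kip.
Base metal (shear rupture): R_n/Ω = (1/2.0) × 0.6 × 58 × 0.1875 × 26 = 84.82 kip.
Governing: weld metal.

R_n/Ω ≈ 62 kip (weld metal governs)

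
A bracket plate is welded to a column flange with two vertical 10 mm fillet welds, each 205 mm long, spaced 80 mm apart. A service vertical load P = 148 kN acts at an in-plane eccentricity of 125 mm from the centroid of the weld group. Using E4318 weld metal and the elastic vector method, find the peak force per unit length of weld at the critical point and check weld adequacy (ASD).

f_max ≈ 1150 N/mm; NOT adequate

E43XX → F_EXX = 430 MPa.
Total weld length L_w = 410 mm. Treat welds as unit-width lines.
Polar moment about centroid: J = 2[d³/12 + d(b/2)²] = 2[205³/12 + 205×40²] = 2092000 mm³.
Direct shear f_v = P/L_w = 148×10³ / 410 = 361 N/mm (vertical).
Torsion M = P·e = 148×10³ × 125 = 18500000 N·mm.
Critical point at (x, y) = (40, 102.5) from centroid. f_tx = M·y/J = 906.5 N/mm; f_ty = M·x/J = 353.8 N/mm.
Resultant f_max = √[f_tx² + (f_v + f_ty)²] = √[906.5² + (361 + 353.8)²] = 1154 N/mm.
Capacity per unit length: r_n/Ω = (1/2.0) × 0.6 × 430 × (0.707 × 10) = 912 N/mm.
1154 > 912 → NOT adequate.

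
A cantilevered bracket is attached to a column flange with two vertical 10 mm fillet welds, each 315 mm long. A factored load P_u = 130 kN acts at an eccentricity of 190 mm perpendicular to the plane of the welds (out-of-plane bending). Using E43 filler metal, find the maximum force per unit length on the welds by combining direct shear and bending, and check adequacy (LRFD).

f_max ≈ 775 N/mm; adequate

E43XX → F_EXX = 430 MPa.
L_w = 2 × 315 = 630 mm; section modulus (unit throat) S = 2 × L²/6 = 33080 mm².
Direct shear f_v = P/L_w = 130×10³/630 = 206.3 N/mm.
Moment M = P × e = 130×10³ × 190 = 24700000 N·mm; bending f_b = M/S = 746.8 N/mm.
f_max = √(f_v² + f_b²) = √(206.3² + 746.8²) = 774.8 N/mm.
φr_n = 0.75 × 0.6 × 430 × (0.707 × 10) = 1368 N/mm → adequate.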